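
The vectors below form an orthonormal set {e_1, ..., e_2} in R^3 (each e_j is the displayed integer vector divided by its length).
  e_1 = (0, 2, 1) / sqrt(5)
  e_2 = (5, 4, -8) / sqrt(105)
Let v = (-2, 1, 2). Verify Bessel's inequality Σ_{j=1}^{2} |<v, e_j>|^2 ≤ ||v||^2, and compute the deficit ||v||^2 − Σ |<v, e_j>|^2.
Σ |<v, e_j>|^2 = 164/21; ||v||^2 = 9; deficit = 25/21

Write each e_j = u_j / sqrt(<u_j, u_j>) where u_j is the displayed integer vector. Then <v, e_j> = <v, u_j> / sqrt(<u_j, u_j>), so |<v, e_j>|^2 = <v, u_j>^2 / <u_j, u_j>.
Coefficients: <v, e_1> = 4/sqrt(5), <v, e_2> = -22/sqrt(105).
Square and sum: Σ |<v, e_j>|^2 = 164/21.
Compute ||v||^2 = v·v = 9.
Deficit = 9 − 164/21 = 25/21 ≥ 0, confirming Bessel's inequality. (The deficit equals ||v − Σ <v,e_j> e_j||^2, the squared distance from v to span{e_j}.)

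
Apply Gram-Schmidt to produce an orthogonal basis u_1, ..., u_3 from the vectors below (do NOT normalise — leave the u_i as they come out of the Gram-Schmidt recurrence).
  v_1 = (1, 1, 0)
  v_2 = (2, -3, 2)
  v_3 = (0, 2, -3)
Orthogonal basis:
  u_1 = (1, 1, 0)
  u_2 = (5/2, -5/2, 2)
  u_3 = (2/3, -2/3, -5/3)

Apply the Gram-Schmidt recurrence
  u_1 = v_1
  u_i = v_i − Σ_{j<i} ((v_i · u_j) / (u_j · u_j)) · u_j.

Step by step this gives:
  u_1 = (1, 1, 0)
  u_2 = (5/2, -5/2, 2)
  u_3 = (2/3, -2/3, -5/3)

Orthogonality check:
  u_2 · u_1 = 0 (should be 0)
  u_3 · u_1 = 0 (should be 0)
  u_3 · u_2 = 0 (should be 0)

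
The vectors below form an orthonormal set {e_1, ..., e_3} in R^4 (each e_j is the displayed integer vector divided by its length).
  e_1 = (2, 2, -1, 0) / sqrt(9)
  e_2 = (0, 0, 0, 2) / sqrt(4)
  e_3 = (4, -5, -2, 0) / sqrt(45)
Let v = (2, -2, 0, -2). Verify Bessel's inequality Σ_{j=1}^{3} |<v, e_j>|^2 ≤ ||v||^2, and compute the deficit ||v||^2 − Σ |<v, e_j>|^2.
Σ |<v, e_j>|^2 = 56/5; ||v||^2 = 12; deficit = 4/5

Write each e_j = u_j / sqrt(<u_j, u_j>) where u_j is the displayed integer vector. Then <v, e_j> = <v, u_j> / sqrt(<u_j, u_j>), so |<v, e_j>|^2 = <v, u_j>^2 / <u_j, u_j>.
Coefficients: <v, e_1> = 0/sqrt(9), <v, e_2> = -4/sqrt(4), <v, e_3> = 18/sqrt(45).
Square and sum: Σ |<v, e_j>|^2 = 56/5.
Compute ||v||^2 = v·v = 12.
Deficit = 12 − 56/5 = 4/5 ≥ 0, confirming Bessel's inequality. (The deficit equals ||v − Σ <v,e_j> e_j||^2, the squared distance from v to span{e_j}.)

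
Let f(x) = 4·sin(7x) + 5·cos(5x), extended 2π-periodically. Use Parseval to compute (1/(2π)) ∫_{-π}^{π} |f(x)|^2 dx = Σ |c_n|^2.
Σ |c_n|^2 = 41/2

Expand |f|^2 and use orthogonality of {sin(nx), cos(mx)} on [-π, π]:
  ∫_{-π}^{π} sin(nx)^2 dx = π, ∫ cos(mx)^2 dx = π, and cross terms integrate to 0.
So ∫_{-π}^{π} f(x)^2 dx = 4^2 · π + 5^2 · π = (16 + 25)π.
Divide by 2π: (16 + 25)/2 = 41/2.
By Parseval, this equals Σ |c_n|^2.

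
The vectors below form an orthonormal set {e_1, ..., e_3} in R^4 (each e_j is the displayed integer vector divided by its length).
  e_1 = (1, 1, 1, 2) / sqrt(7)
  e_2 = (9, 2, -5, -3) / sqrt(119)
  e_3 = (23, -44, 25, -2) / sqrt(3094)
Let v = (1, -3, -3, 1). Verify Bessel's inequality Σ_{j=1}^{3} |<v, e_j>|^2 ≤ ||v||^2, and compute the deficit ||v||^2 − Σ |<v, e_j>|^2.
Σ |<v, e_j>|^2 = 36/7; ||v||^2 = 20; deficit = 104/7

Write each e_j = u_j / sqrt(<u_j, u_j>) where u_j is the displayed integer vector. Then <v, e_j> = <v, u_j> / sqrt(<u_j, u_j>), so |<v, e_j>|^2 = <v, u_j>^2 / <u_j, u_j>.
Coefficients: <v, e_1> = -3/sqrt(7), <v, e_2> = 15/sqrt(119), <v, e_3> = 78/sqrt(3094).
Square and sum: Σ |<v, e_j>|^2 = 36/7.
Compute ||v||^2 = v·v = 20.
Deficit = 20 − 36/7 = 104/7 ≥ 0, confirming Bessel's inequality. (The deficit equals ||v − Σ <v,e_j> e_j||^2, the squared distance from v to span{e_j}.)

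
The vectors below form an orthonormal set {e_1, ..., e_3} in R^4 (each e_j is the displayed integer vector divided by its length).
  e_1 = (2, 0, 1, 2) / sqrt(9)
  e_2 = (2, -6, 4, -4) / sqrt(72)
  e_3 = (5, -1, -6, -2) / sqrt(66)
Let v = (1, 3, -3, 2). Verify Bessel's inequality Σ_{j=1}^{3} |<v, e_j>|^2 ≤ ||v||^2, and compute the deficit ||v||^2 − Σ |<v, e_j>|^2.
Σ |<v, e_j>|^2 = 755/33; ||v||^2 = 23; deficit = 4/33

Write each e_j = u_j / sqrt(<u_j, u_j>) where u_j is the displayed integer vector. Then <v, e_j> = <v, u_j> / sqrt(<u_j, u_j>), so |<v, e_j>|^2 = <v, u_j>^2 / <u_j, u_j>.
Coefficients: <v, e_1> = 3/sqrt(9), <v, e_2> = -36/sqrt(72), <v, e_3> = 16/sqrt(66).
Square and sum: Σ |<v, e_j>|^2 = 755/33.
Compute ||v||^2 = v·v = 23.
Deficit = 23 − 755/33 = 4/33 ≥ 0, confirming Bessel's inequality. (The deficit equals ||v − Σ <v,e_j> e_j||^2, the squared distance from v to span{e_j}.)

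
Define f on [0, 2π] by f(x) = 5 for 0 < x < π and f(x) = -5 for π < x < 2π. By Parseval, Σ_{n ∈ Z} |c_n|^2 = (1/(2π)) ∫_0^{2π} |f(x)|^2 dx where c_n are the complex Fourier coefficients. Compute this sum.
Σ |c_n|^2 = 25

Parseval equates the L^2 energy of f (normalised by 1/(2π)) with the ℓ^2 sum of its Fourier coefficients: (1/(2π)) ∫_0^{2π} |f|^2 = Σ |c_n|^2.
Compute the left side: (1/(2π)) [∫_0^π 5^2 dx + ∫_π^{2π} (-5)^2 dx] = (1/(2π)) · (25π + 25π) = (25 + 25)/2 = 25.
So Σ_{n ∈ Z} |c_n|^2 = 25.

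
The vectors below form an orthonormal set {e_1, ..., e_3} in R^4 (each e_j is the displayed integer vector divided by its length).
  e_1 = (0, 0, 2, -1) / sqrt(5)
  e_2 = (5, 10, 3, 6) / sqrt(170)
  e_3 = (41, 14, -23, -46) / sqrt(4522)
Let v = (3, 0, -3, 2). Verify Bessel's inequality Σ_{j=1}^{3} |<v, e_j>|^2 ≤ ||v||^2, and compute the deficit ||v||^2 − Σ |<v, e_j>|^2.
Σ |<v, e_j>|^2 = 2250/133; ||v||^2 = 22; deficit = 676/133

Write each e_j = u_j / sqrt(<u_j, u_j>) where u_j is the displayed integer vector. Then <v, e_j> = <v, u_j> / sqrt(<u_j, u_j>), so |<v, e_j>|^2 = <v, u_j>^2 / <u_j, u_j>.
Coefficients: <v, e_1> = -8/sqrt(5), <v, e_2> = 18/sqrt(170), <v, e_3> = 100/sqrt(4522).
Square and sum: Σ |<v, e_j>|^2 = 2250/133.
Compute ||v||^2 = v·v = 22.
Deficit = 22 − 2250/133 = 676/133 ≥ 0, confirming Bessel's inequality. (The deficit equals ||v − Σ <v,e_j> e_j||^2, the squared distance from v to span{e_j}.)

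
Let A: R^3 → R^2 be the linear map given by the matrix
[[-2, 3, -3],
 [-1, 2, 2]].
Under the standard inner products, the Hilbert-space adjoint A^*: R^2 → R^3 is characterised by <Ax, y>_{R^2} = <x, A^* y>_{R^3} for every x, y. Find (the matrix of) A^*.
A^* = A^T =
[[-2, -1],
 [3, 2],
 [-3, 2]]

For real matrices with standard dot products, the defining identity <Ax, y> = <x, A^* y> gives (Ax)^T y = x^T (A^*) y, i.e. x^T A^T y = x^T (A^*) y. Since this holds for all x, y, we must have A^* = A^T. Therefore
A^* =
[[-2, -1],
 [3, 2],
 [-3, 2]].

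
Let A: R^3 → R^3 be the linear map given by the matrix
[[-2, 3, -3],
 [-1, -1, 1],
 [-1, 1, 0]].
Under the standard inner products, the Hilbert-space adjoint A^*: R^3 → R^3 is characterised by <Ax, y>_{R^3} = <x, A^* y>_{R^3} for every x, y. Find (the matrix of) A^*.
A^* = A^T =
[[-2, -1, -1],
 [3, -1, 1],
 [-3, 1, 0]]

For real matrices with standard dot products, the defining identity <Ax, y> = <x, A^* y> gives (Ax)^T y = x^T (A^*) y, i.e. x^T A^T y = x^T (A^*) y. Since this holds for all x, y, we must have A^* = A^T. Therefore
A^* =
[[-2, -1, -1],
 [3, -1, 1],
 [-3, 1, 0]].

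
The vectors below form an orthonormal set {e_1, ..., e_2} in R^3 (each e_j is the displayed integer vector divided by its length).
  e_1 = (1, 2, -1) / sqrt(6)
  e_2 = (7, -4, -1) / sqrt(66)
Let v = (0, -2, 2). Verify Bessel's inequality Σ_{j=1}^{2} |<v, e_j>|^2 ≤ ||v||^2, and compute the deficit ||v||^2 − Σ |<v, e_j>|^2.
Σ |<v, e_j>|^2 = 72/11; ||v||^2 = 8; deficit = 16/11

Write each e_j = u_j / sqrt(<u_j, u_j>) where u_j is the displayed integer vector. Then <v, e_j> = <v, u_j> / sqrt(<u_j, u_j>), so |<v, e_j>|^2 = <v, u_j>^2 / <u_j, u_j>.
Coefficients: <v, e_1> = -6/sqrt(6), <v, e_2> = 6/sqrt(66).
Square and sum: Σ |<v, e_j>|^2 = 72/11.
Compute ||v||^2 = v·v = 8.
Deficit = 8 − 72/11 = 16/11 ≥ 0, confirming Bessel's inequality. (The deficit equals ||v − Σ <v,e_j> e_j||^2, the squared distance from v to span{e_j}.)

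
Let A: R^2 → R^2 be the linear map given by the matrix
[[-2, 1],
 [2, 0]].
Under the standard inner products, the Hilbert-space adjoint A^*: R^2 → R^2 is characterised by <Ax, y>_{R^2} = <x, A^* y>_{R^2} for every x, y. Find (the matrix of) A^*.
A^* = A^T =
[[-2, 2],
 [1, 0]]

For real matrices with standard dot products, the defining identity <Ax, y> = <x, A^* y> gives (Ax)^T y = x^T (A^*) y, i.e. x^T A^T y = x^T (A^*) y. Since this holds for all x, y, we must have A^* = A^T. Therefore
A^* =
[[-2, 2],
 [1, 0]].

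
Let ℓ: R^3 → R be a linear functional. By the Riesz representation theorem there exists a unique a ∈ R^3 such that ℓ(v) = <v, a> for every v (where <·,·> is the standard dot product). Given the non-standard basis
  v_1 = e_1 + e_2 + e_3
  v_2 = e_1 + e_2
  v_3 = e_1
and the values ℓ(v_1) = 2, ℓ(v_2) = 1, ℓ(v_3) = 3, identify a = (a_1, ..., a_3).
a = (3, -2, 1)

Write a = (a_1, ..., a_3) in the standard basis. For each basis vector v_i, ℓ(v_i) = <v_i, a> is a linear equation in the a_j's. Collect the n equations into a matrix system V a = ℓ, where row i of V is v_i (expressed in the standard basis). Since V is invertible (lower-triangular with 1s on the diagonal, up to permutation), solve by back-substitution:
  V =
[[1, 1, 1],
 [1, 1, 0],
 [1, 0, 0]]
  V a = (2, 1, 3)
Solving gives a = (3, -2, 1).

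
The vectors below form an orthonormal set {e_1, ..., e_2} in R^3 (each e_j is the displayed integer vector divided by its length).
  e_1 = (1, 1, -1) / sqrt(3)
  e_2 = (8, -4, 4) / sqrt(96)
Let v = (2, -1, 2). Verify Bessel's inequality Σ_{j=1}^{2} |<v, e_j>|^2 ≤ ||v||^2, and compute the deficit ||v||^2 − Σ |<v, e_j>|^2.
Σ |<v, e_j>|^2 = 17/2; ||v||^2 = 9; deficit = 1/2

Write each e_j = u_j / sqrt(<u_j, u_j>) where u_j is the displayed integer vector. Then <v, e_j> = <v, u_j> / sqrt(<u_j, u_j>), so |<v, e_j>|^2 = <v, u_j>^2 / <u_j, u_j>.
Coefficients: <v, e_1> = -1/sqrt(3), <v, e_2> = 28/sqrt(96).
Square and sum: Σ |<v, e_j>|^2 = 17/2.
Compute ||v||^2 = v·v = 9.
Deficit = 9 − 17/2 = 1/2 ≥ 0, confirming Bessel's inequality. (The deficit equals ||v − Σ <v,e_j> e_j||^2, the squared distance from v to span{e_j}.)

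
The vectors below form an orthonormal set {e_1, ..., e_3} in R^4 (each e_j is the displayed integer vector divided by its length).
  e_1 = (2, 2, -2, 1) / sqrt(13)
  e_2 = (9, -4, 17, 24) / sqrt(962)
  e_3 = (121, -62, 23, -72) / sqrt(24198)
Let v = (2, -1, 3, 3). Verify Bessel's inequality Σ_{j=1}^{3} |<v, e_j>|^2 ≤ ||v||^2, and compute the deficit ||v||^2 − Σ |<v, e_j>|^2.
Σ |<v, e_j>|^2 = 7505/327; ||v||^2 = 23; deficit = 16/327

Write each e_j = u_j / sqrt(<u_j, u_j>) where u_j is the displayed integer vector. Then <v, e_j> = <v, u_j> / sqrt(<u_j, u_j>), so |<v, e_j>|^2 = <v, u_j>^2 / <u_j, u_j>.
Coefficients: <v, e_1> = -1/sqrt(13), <v, e_2> = 145/sqrt(962), <v, e_3> = 157/sqrt(24198).
Square and sum: Σ |<v, e_j>|^2 = 7505/327.
Compute ||v||^2 = v·v = 23.
Deficit = 23 − 7505/327 = 16/327 ≥ 0, confirming Bessel's inequality. (The deficit equals ||v − Σ <v,e_j> e_j||^2, the squared distance from v to span{e_j}.)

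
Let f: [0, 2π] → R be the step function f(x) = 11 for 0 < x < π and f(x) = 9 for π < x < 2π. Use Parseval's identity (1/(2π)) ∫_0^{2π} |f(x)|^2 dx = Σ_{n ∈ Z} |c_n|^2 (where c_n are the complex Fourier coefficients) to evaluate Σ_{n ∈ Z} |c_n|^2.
Σ |c_n|^2 = 101

Parseval equates the L^2 energy of f (normalised by 1/(2π)) with the ℓ^2 sum of its Fourier coefficients: (1/(2π)) ∫_0^{2π} |f|^2 = Σ |c_n|^2.
Compute the left side: (1/(2π)) [∫_0^π 11^2 dx + ∫_π^{2π} 9^2 dx] = (1/(2π)) · (121π + 81π) = (121 + 81)/2 = 101.
So Σ_{n ∈ Z} |c_n|^2 = 101.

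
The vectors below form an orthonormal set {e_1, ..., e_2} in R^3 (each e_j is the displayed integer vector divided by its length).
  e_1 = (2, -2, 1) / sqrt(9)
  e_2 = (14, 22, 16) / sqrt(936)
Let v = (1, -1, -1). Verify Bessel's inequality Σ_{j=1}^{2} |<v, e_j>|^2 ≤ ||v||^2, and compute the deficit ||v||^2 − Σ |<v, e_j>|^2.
Σ |<v, e_j>|^2 = 21/13; ||v||^2 = 3; deficit = 18/13

Write each e_j = u_j / sqrt(<u_j, u_j>) where u_j is the displayed integer vector. Then <v, e_j> = <v, u_j> / sqrt(<u_j, u_j>), so |<v, e_j>|^2 = <v, u_j>^2 / <u_j, u_j>.
Coefficients: <v, e_1> = 3/sqrt(9), <v, e_2> = -24/sqrt(936).
Square and sum: Σ |<v, e_j>|^2 = 21/13.
Compute ||v||^2 = v·v = 3.
Deficit = 3 − 21/13 = 18/13 ≥ 0, confirming Bessel's inequality. (The deficit equals ||v − Σ <v,e_j> e_j||^2, the squared distance from v to span{e_j}.)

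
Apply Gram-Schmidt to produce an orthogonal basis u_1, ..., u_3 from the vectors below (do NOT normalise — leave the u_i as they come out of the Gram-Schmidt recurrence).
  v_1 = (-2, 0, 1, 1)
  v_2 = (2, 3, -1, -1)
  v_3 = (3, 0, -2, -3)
Orthogonal basis:
  u_1 = (-2, 0, 1, 1)
  u_2 = (0, 3, 0, 0)
  u_3 = (-2/3, 0, -1/6, -7/6)

Apply the Gram-Schmidt recurrence
  u_1 = v_1
  u_i = v_i − Σ_{j<i} ((v_i · u_j) / (u_j · u_j)) · u_j.

Step by step this gives:
  u_1 = (-2, 0, 1, 1)
  u_2 = (0, 3, 0, 0)
  u_3 = (-2/3, 0, -1/6, -7/6)

Orthogonality check:
  u_2 · u_1 = 0 (should be 0)
  u_3 · u_1 = 0 (should be 0)
  u_3 · u_2 = 0 (should be 0)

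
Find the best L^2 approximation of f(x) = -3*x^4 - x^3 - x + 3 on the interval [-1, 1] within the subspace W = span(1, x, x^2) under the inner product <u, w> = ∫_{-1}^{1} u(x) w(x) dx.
g(x) = -18*x^2/7 - 8*x/5 + 114/35

The best approximation g ∈ W is the orthogonal projection of f onto W. Writing g = a_0 + a_1 x + a_2 x^2, the coefficients solve the normal equations G · a = b where
  G_{ij} = <φ_i, φ_j> and b_i = <f, φ_i>, with φ_0 = 1, φ_1 = x, φ_2 = x^2.
G =
  [2, 0, 2/3]
  [0, 2/3, 0]
  [2/3, 0, 2/5],
b = (24/5, -16/15, 8/7).
Solving gives a_0 = 114/35, a_1 = -8/5, a_2 = -18/7, so
  g(x) = -18*x^2/7 - 8*x/5 + 114/35.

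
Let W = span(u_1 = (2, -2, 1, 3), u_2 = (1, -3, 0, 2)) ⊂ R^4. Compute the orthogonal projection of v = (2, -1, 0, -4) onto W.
proj_W(v) = (-27/28, -3/28, -3/4, -33/28)

Set up U = [u_1 | ... | u_2] ∈ R^(4×2). The projector onto W = col(U) is P = U (U^T U)^(-1) U^T.
Compute U^T U =
  [18, 14]
  [14, 14],
and U^T v = (-6, -3).
Solve U^T U · c = U^T v for the coefficients: c = (-3/4, 15/28). The projection is proj_W(v) = U c.
Check: (v - proj_W(v)) · u_1 = 0  (should be 0).
Check: (v - proj_W(v)) · u_2 = 0  (should be 0).
Result: proj_W(v) = (-27/28, -3/28, -3/4, -33/28).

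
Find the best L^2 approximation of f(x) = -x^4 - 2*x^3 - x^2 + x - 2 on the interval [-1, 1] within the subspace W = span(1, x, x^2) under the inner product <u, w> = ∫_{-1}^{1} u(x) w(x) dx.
g(x) = -13*x^2/7 - x/5 - 67/35

The best approximation g ∈ W is the orthogonal projection of f onto W. Writing g = a_0 + a_1 x + a_2 x^2, the coefficients solve the normal equations G · a = b where
  G_{ij} = <φ_i, φ_j> and b_i = <f, φ_i>, with φ_0 = 1, φ_1 = x, φ_2 = x^2.
G =
  [2, 0, 2/3]
  [0, 2/3, 0]
  [2/3, 0, 2/5],
b = (-76/15, -2/15, -212/105).
Solving gives a_0 = -67/35, a_1 = -1/5, a_2 = -13/7, so
  g(x) = -13*x^2/7 - x/5 - 67/35.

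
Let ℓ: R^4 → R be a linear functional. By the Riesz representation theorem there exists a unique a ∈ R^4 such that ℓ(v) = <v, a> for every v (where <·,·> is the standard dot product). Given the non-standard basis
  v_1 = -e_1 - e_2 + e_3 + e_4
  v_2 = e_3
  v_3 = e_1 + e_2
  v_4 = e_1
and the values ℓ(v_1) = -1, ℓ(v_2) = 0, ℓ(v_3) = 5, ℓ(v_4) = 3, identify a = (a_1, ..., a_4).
a = (3, 2, 0, 4)

Write a = (a_1, ..., a_4) in the standard basis. For each basis vector v_i, ℓ(v_i) = <v_i, a> is a linear equation in the a_j's. Collect the n equations into a matrix system V a = ℓ, where row i of V is v_i (expressed in the standard basis). Since V is invertible (lower-triangular with 1s on the diagonal, up to permutation), solve by back-substitution:
  V =
[[-1, -1, 1, 1],
 [0, 0, 1, 0],
 [1, 1, 0, 0],
 [1, 0, 0, 0]]
  V a = (-1, 0, 5, 3)
Solving gives a = (3, 2, 0, 4).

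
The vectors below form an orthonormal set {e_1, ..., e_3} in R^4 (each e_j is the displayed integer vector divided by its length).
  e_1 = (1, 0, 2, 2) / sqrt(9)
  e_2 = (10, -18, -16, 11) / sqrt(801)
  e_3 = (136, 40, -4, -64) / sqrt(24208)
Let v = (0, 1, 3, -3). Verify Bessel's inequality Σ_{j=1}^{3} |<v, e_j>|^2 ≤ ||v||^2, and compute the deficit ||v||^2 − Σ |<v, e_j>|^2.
Σ |<v, e_j>|^2 = 242/17; ||v||^2 = 19; deficit = 81/17

Write each e_j = u_j / sqrt(<u_j, u_j>) where u_j is the displayed integer vector. Then <v, e_j> = <v, u_j> / sqrt(<u_j, u_j>), so |<v, e_j>|^2 = <v, u_j>^2 / <u_j, u_j>.
Coefficients: <v, e_1> = 0/sqrt(9), <v, e_2> = -99/sqrt(801), <v, e_3> = 220/sqrt(24208).
Square and sum: Σ |<v, e_j>|^2 = 242/17.
Compute ||v||^2 = v·v = 19.
Deficit = 19 − 242/17 = 81/17 ≥ 0, confirming Bessel's inequality. (The deficit equals ||v − Σ <v,e_j> e_j||^2, the squared distance from v to span{e_j}.)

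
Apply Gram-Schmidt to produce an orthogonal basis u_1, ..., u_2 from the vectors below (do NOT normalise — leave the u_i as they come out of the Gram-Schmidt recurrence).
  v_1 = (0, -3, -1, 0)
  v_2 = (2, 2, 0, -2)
Orthogonal basis:
  u_1 = (0, -3, -1, 0)
  u_2 = (2, 1/5, -3/5, -2)

Apply the Gram-Schmidt recurrence
  u_1 = v_1
  u_i = v_i − Σ_{j<i} ((v_i · u_j) / (u_j · u_j)) · u_j.

Step by step this gives:
  u_1 = (0, -3, -1, 0)
  u_2 = (2, 1/5, -3/5, -2)

Orthogonality check:
  u_2 · u_1 = 0 (should be 0)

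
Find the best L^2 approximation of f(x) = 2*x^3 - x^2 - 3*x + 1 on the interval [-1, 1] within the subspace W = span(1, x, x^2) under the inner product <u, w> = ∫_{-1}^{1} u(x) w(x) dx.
g(x) = -x^2 - 9*x/5 + 1

The best approximation g ∈ W is the orthogonal projection of f onto W. Writing g = a_0 + a_1 x + a_2 x^2, the coefficients solve the normal equations G · a = b where
  G_{ij} = <φ_i, φ_j> and b_i = <f, φ_i>, with φ_0 = 1, φ_1 = x, φ_2 = x^2.
G =
  [2, 0, 2/3]
  [0, 2/3, 0]
  [2/3, 0, 2/5],
b = (4/3, -6/5, 4/15).
Solving gives a_0 = 1, a_1 = -9/5, a_2 = -1, so
  g(x) = -x^2 - 9*x/5 + 1.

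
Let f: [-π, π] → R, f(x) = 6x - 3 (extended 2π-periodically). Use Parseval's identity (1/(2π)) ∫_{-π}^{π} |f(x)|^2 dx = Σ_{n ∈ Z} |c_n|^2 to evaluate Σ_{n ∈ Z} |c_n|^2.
Σ |c_n|^2 = 12π^2 + 9

Expand and integrate term by term over [-π, π]:
  ∫ (6x)^2 dx = 36·(2π^3/3); ∫ 2·6·(-3)·x dx = 0 (odd integrand); ∫ (-3)^2 dx = 9·2π.
So (1/(2π)) ∫_{-π}^{π} (6x - 3)^2 dx = 36π^2/3 + 9 = 12π^2 + 9.
Parseval ⇒ Σ |c_n|^2 = 12π^2 + 9.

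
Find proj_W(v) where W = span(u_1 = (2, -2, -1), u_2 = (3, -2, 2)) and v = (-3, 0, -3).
proj_W(v) = (-195/89, 84/89, -291/89)

Set up U = [u_1 | ... | u_2] ∈ R^(3×2). The projector onto W = col(U) is P = U (U^T U)^(-1) U^T.
Compute U^T U =
  [9, 8]
  [8, 17],
and U^T v = (-3, -15).
Solve U^T U · c = U^T v for the coefficients: c = (69/89, -111/89). The projection is proj_W(v) = U c.
Check: (v - proj_W(v)) · u_1 = 0  (should be 0).
Check: (v - proj_W(v)) · u_2 = 0  (should be 0).
Result: proj_W(v) = (-195/89, 84/89, -291/89).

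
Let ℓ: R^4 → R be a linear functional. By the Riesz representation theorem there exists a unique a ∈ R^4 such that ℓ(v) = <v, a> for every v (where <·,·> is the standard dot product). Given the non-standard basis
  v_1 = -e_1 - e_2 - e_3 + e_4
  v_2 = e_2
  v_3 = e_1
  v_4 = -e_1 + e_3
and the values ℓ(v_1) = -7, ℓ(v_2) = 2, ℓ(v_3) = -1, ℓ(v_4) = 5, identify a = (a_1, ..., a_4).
a = (-1, 2, 4, -2)

Write a = (a_1, ..., a_4) in the standard basis. For each basis vector v_i, ℓ(v_i) = <v_i, a> is a linear equation in the a_j's. Collect the n equations into a matrix system V a = ℓ, where row i of V is v_i (expressed in the standard basis). Since V is invertible (lower-triangular with 1s on the diagonal, up to permutation), solve by back-substitution:
  V =
[[-1, -1, -1, 1],
 [0, 1, 0, 0],
 [1, 0, 0, 0],
 [-1, 0, 1, 0]]
  V a = (-7, 2, -1, 5)
Solving gives a = (-1, 2, 4, -2).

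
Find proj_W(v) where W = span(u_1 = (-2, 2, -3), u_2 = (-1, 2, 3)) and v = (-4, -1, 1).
proj_W(v) = (-208/229, 302/229, 111/229)

Set up U = [u_1 | ... | u_2] ∈ R^(3×2). The projector onto W = col(U) is P = U (U^T U)^(-1) U^T.
Compute U^T U =
  [17, -3]
  [-3, 14],
and U^T v = (3, 5).
Solve U^T U · c = U^T v for the coefficients: c = (57/229, 94/229). The projection is proj_W(v) = U c.
Check: (v - proj_W(v)) · u_1 = 0  (should be 0).
Check: (v - proj_W(v)) · u_2 = 0  (should be 0).
Result: proj_W(v) = (-208/229, 302/229, 111/229).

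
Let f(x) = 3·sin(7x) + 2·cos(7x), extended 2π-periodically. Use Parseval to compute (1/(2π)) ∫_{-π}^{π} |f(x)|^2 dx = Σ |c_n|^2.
Σ |c_n|^2 = 13/2

Expand |f|^2 and use orthogonality of {sin(nx), cos(mx)} on [-π, π]:
  ∫_{-π}^{π} sin(nx)^2 dx = π, ∫ cos(mx)^2 dx = π, and cross terms integrate to 0.
So ∫_{-π}^{π} f(x)^2 dx = 3^2 · π + 2^2 · π = (9 + 4)π.
Divide by 2π: (9 + 4)/2 = 13/2.
By Parseval, this equals Σ |c_n|^2.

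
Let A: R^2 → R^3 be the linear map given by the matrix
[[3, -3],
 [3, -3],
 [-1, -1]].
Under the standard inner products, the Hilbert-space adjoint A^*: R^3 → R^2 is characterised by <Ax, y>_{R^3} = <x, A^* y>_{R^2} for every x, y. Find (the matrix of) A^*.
A^* = A^T =
[[3, 3, -1],
 [-3, -3, -1]]

For real matrices with standard dot products, the defining identity <Ax, y> = <x, A^* y> gives (Ax)^T y = x^T (A^*) y, i.e. x^T A^T y = x^T (A^*) y. Since this holds for all x, y, we must have A^* = A^T. Therefore
A^* =
[[3, 3, -1],
 [-3, -3, -1]].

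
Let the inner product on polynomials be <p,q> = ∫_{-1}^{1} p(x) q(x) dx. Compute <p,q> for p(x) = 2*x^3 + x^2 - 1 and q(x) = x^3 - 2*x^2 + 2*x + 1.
<p,q> = 48/35

Expand the product: p(x)·q(x) = 2*x^6 - 3*x^5 + 2*x^4 + 3*x^3 + 3*x^2 - 2*x - 1.
∫_{-1}^{1} of each monomial x^k gives [2/(k+1) if k even, 0 if k odd]. Integrating term-by-term (or equivalently evaluating the antiderivative F(x) = 2*x^7/7 - x^6/2 + 2*x^5/5 + 3*x^4/4 + x^3 - x^2 - x at the endpoints):
  F(1) − F(−1) = -9/140 − (-201/140) = 48/35.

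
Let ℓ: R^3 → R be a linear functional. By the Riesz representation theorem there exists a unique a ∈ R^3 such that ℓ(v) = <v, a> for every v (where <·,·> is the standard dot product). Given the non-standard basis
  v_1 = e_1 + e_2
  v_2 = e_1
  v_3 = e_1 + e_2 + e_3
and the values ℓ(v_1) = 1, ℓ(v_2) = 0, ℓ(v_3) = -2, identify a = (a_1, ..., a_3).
a = (0, 1, -3)

Write a = (a_1, ..., a_3) in the standard basis. For each basis vector v_i, ℓ(v_i) = <v_i, a> is a linear equation in the a_j's. Collect the n equations into a matrix system V a = ℓ, where row i of V is v_i (expressed in the standard basis). Since V is invertible (lower-triangular with 1s on the diagonal, up to permutation), solve by back-substitution:
  V =
[[1, 1, 0],
 [1, 0, 0],
 [1, 1, 1]]
  V a = (1, 0, -2)
Solving gives a = (0, 1, -3).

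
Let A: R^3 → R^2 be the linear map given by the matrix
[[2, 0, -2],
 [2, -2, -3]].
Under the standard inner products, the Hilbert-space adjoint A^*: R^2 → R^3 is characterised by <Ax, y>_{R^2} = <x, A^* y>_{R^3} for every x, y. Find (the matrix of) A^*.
A^* = A^T =
[[2, 2],
 [0, -2],
 [-2, -3]]

For real matrices with standard dot products, the defining identity <Ax, y> = <x, A^* y> gives (Ax)^T y = x^T (A^*) y, i.e. x^T A^T y = x^T (A^*) y. Since this holds for all x, y, we must have A^* = A^T. Therefore
A^* =
[[2, 2],
 [0, -2],
 [-2, -3]].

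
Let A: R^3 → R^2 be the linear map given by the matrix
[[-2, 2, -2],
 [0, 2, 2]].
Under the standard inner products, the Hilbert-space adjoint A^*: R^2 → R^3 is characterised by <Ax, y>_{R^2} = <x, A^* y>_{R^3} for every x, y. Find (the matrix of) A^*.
A^* = A^T =
[[-2, 0],
 [2, 2],
 [-2, 2]]

For real matrices with standard dot products, the defining identity <Ax, y> = <x, A^* y> gives (Ax)^T y = x^T (A^*) y, i.e. x^T A^T y = x^T (A^*) y. Since this holds for all x, y, we must have A^* = A^T. Therefore
A^* =
[[-2, 0],
 [2, 2],
 [-2, 2]].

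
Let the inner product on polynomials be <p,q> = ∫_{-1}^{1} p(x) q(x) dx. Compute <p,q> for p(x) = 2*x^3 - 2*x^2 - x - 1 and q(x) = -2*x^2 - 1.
<p,q> = 94/15

Expand the product: p(x)·q(x) = -4*x^5 + 4*x^4 + 4*x^2 + x + 1.
∫_{-1}^{1} of each monomial x^k gives [2/(k+1) if k even, 0 if k odd]. Integrating term-by-term (or equivalently evaluating the antiderivative F(x) = -2*x^6/3 + 4*x^5/5 + 4*x^3/3 + x^2/2 + x at the endpoints):
  F(1) − F(−1) = 89/30 − (-33/10) = 94/15.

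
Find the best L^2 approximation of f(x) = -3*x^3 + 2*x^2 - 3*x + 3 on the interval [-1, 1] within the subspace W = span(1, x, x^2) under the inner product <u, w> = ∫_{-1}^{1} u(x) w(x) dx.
g(x) = 2*x^2 - 24*x/5 + 3

The best approximation g ∈ W is the orthogonal projection of f onto W. Writing g = a_0 + a_1 x + a_2 x^2, the coefficients solve the normal equations G · a = b where
  G_{ij} = <φ_i, φ_j> and b_i = <f, φ_i>, with φ_0 = 1, φ_1 = x, φ_2 = x^2.
G =
  [2, 0, 2/3]
  [0, 2/3, 0]
  [2/3, 0, 2/5],
b = (22/3, -16/5, 14/5).
Solving gives a_0 = 3, a_1 = -24/5, a_2 = 2, so
  g(x) = 2*x^2 - 24*x/5 + 3.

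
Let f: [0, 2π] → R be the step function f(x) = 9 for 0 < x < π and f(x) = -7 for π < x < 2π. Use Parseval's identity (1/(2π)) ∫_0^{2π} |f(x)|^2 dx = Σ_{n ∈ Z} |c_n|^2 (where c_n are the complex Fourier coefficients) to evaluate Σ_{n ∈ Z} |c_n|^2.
Σ |c_n|^2 = 65

Parseval equates the L^2 energy of f (normalised by 1/(2π)) with the ℓ^2 sum of its Fourier coefficients: (1/(2π)) ∫_0^{2π} |f|^2 = Σ |c_n|^2.
Compute the left side: (1/(2π)) [∫_0^π 9^2 dx + ∫_π^{2π} (-7)^2 dx] = (1/(2π)) · (81π + 49π) = (81 + 49)/2 = 65.
So Σ_{n ∈ Z} |c_n|^2 = 65.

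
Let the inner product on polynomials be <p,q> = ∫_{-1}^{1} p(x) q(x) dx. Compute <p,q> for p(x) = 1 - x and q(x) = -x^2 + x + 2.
<p,q> = 8/3

Expand the product: p(x)·q(x) = x^3 - 2*x^2 - x + 2.
∫_{-1}^{1} of each monomial x^k gives [2/(k+1) if k even, 0 if k odd]. Integrating term-by-term (or equivalently evaluating the antiderivative F(x) = x^4/4 - 2*x^3/3 - x^2/2 + 2*x at the endpoints):
  F(1) − F(−1) = 13/12 − (-19/12) = 8/3.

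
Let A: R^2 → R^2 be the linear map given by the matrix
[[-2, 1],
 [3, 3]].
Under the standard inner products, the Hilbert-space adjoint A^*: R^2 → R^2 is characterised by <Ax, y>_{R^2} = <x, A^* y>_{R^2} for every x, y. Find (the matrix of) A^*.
A^* = A^T =
[[-2, 3],
 [1, 3]]

For real matrices with standard dot products, the defining identity <Ax, y> = <x, A^* y> gives (Ax)^T y = x^T (A^*) y, i.e. x^T A^T y = x^T (A^*) y. Since this holds for all x, y, we must have A^* = A^T. Therefore
A^* =
[[-2, 3],
 [1, 3]].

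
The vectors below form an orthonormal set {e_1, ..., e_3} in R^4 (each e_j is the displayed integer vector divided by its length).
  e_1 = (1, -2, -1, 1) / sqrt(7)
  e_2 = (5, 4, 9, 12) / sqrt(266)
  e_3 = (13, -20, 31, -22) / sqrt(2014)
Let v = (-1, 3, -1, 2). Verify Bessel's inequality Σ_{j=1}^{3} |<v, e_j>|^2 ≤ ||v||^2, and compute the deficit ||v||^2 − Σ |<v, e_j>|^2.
Σ |<v, e_j>|^2 = 794/53; ||v||^2 = 15; deficit = 1/53

Write each e_j = u_j / sqrt(<u_j, u_j>) where u_j is the displayed integer vector. Then <v, e_j> = <v, u_j> / sqrt(<u_j, u_j>), so |<v, e_j>|^2 = <v, u_j>^2 / <u_j, u_j>.
Coefficients: <v, e_1> = -4/sqrt(7), <v, e_2> = 22/sqrt(266), <v, e_3> = -148/sqrt(2014).
Square and sum: Σ |<v, e_j>|^2 = 794/53.
Compute ||v||^2 = v·v = 15.
Deficit = 15 − 794/53 = 1/53 ≥ 0, confirming Bessel's inequality. (The deficit equals ||v − Σ <v,e_j> e_j||^2, the squared distance from v to span{e_j}.)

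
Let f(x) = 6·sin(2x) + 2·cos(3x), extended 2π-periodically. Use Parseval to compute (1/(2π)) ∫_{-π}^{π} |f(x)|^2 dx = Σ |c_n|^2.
Σ |c_n|^2 = 20

Expand |f|^2 and use orthogonality of {sin(nx), cos(mx)} on [-π, π]:
  ∫_{-π}^{π} sin(nx)^2 dx = π, ∫ cos(mx)^2 dx = π, and cross terms integrate to 0.
So ∫_{-π}^{π} f(x)^2 dx = 6^2 · π + 2^2 · π = (36 + 4)π.
Divide by 2π: (36 + 4)/2 = 20.
By Parseval, this equals Σ |c_n|^2.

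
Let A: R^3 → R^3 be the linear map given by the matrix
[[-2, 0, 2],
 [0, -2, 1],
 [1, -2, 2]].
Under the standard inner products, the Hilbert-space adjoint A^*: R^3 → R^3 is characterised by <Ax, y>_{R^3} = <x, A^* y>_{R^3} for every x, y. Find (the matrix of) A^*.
A^* = A^T =
[[-2, 0, 1],
 [0, -2, -2],
 [2, 1, 2]]

For real matrices with standard dot products, the defining identity <Ax, y> = <x, A^* y> gives (Ax)^T y = x^T (A^*) y, i.e. x^T A^T y = x^T (A^*) y. Since this holds for all x, y, we must have A^* = A^T. Therefore
A^* =
[[-2, 0, 1],
 [0, -2, -2],
 [2, 1, 2]].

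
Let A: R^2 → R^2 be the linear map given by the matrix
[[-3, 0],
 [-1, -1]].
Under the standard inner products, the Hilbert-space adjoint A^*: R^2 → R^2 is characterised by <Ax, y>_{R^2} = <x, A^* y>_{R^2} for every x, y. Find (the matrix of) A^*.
A^* = A^T =
[[-3, -1],
 [0, -1]]

For real matrices with standard dot products, the defining identity <Ax, y> = <x, A^* y> gives (Ax)^T y = x^T (A^*) y, i.e. x^T A^T y = x^T (A^*) y. Since this holds for all x, y, we must have A^* = A^T. Therefore
A^* =
[[-3, -1],
 [0, -1]].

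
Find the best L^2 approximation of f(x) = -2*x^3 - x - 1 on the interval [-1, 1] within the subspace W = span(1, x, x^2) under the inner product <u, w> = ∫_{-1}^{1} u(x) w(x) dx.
g(x) = -11*x/5 - 1

The best approximation g ∈ W is the orthogonal projection of f onto W. Writing g = a_0 + a_1 x + a_2 x^2, the coefficients solve the normal equations G · a = b where
  G_{ij} = <φ_i, φ_j> and b_i = <f, φ_i>, with φ_0 = 1, φ_1 = x, φ_2 = x^2.
G =
  [2, 0, 2/3]
  [0, 2/3, 0]
  [2/3, 0, 2/5],
b = (-2, -22/15, -2/3).
Solving gives a_0 = -1, a_1 = -11/5, a_2 = 0, so
  g(x) = -11*x/5 - 1.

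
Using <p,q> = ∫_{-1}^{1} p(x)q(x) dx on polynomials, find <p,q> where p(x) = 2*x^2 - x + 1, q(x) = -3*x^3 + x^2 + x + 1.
<p,q> = 16/3

Expand the product: p(x)·q(x) = -6*x^5 + 5*x^4 - 2*x^3 + 2*x^2 + 1.
∫_{-1}^{1} of each monomial x^k gives [2/(k+1) if k even, 0 if k odd]. Integrating term-by-term (or equivalently evaluating the antiderivative F(x) = -x^6 + x^5 - x^4/2 + 2*x^3/3 + x at the endpoints):
  F(1) − F(−1) = 7/6 − (-25/6) = 16/3.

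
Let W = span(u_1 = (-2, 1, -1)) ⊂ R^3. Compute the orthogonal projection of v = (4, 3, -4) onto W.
proj_W(v) = (1/3, -1/6, 1/6)

Set up U = [u_1 | ... | u_1] ∈ R^(3×1). The projector onto W = col(U) is P = U (U^T U)^(-1) U^T.
Compute U^T U =
  [6],
and U^T v = (-1).
Solve U^T U · c = U^T v for the coefficients: c = (-1/6). The projection is proj_W(v) = U c.
Check: (v - proj_W(v)) · u_1 = 0  (should be 0).
Result: proj_W(v) = (1/3, -1/6, 1/6).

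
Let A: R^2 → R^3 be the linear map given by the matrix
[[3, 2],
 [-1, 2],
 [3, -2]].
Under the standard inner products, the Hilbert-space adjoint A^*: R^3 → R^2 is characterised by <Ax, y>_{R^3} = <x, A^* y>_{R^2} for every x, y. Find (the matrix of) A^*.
A^* = A^T =
[[3, -1, 3],
 [2, 2, -2]]

For real matrices with standard dot products, the defining identity <Ax, y> = <x, A^* y> gives (Ax)^T y = x^T (A^*) y, i.e. x^T A^T y = x^T (A^*) y. Since this holds for all x, y, we must have A^* = A^T. Therefore
A^* =
[[3, -1, 3],
 [2, 2, -2]].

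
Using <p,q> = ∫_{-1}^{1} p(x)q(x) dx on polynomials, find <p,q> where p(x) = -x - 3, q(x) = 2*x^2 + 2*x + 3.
<p,q> = -70/3

Expand the product: p(x)·q(x) = -2*x^3 - 8*x^2 - 9*x - 9.
∫_{-1}^{1} of each monomial x^k gives [2/(k+1) if k even, 0 if k odd]. Integrating term-by-term (or equivalently evaluating the antiderivative F(x) = -x^4/2 - 8*x^3/3 - 9*x^2/2 - 9*x at the endpoints):
  F(1) − F(−1) = -50/3 − (20/3) = -70/3.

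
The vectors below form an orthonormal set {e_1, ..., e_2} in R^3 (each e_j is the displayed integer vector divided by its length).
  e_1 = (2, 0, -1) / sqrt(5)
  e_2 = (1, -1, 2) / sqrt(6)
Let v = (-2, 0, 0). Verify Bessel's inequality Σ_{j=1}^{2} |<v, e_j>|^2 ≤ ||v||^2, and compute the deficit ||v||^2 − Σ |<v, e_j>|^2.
Σ |<v, e_j>|^2 = 58/15; ||v||^2 = 4; deficit = 2/15

Write each e_j = u_j / sqrt(<u_j, u_j>) where u_j is the displayed integer vector. Then <v, e_j> = <v, u_j> / sqrt(<u_j, u_j>), so |<v, e_j>|^2 = <v, u_j>^2 / <u_j, u_j>.
Coefficients: <v, e_1> = -4/sqrt(5), <v, e_2> = -2/sqrt(6).
Square and sum: Σ |<v, e_j>|^2 = 58/15.
Compute ||v||^2 = v·v = 4.
Deficit = 4 − 58/15 = 2/15 ≥ 0, confirming Bessel's inequality. (The deficit equals ||v − Σ <v,e_j> e_j||^2, the squared distance from v to span{e_j}.)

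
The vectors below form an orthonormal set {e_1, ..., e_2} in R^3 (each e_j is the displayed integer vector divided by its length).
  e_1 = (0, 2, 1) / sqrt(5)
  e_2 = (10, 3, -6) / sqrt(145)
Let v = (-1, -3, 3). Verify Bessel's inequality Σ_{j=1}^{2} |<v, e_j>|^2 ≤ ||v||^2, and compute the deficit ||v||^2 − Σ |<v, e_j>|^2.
Σ |<v, e_j>|^2 = 326/29; ||v||^2 = 19; deficit = 225/29

Write each e_j = u_j / sqrt(<u_j, u_j>) where u_j is the displayed integer vector. Then <v, e_j> = <v, u_j> / sqrt(<u_j, u_j>), so |<v, e_j>|^2 = <v, u_j>^2 / <u_j, u_j>.
Coefficients: <v, e_1> = -3/sqrt(5), <v, e_2> = -37/sqrt(145).
Square and sum: Σ |<v, e_j>|^2 = 326/29.
Compute ||v||^2 = v·v = 19.
Deficit = 19 − 326/29 = 225/29 ≥ 0, confirming Bessel's inequality. (The deficit equals ||v − Σ <v,e_j> e_j||^2, the squared distance from v to span{e_j}.)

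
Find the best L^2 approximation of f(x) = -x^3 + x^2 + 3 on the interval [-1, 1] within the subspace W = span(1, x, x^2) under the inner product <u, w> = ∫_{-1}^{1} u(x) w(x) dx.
g(x) = x^2 - 3*x/5 + 3

The best approximation g ∈ W is the orthogonal projection of f onto W. Writing g = a_0 + a_1 x + a_2 x^2, the coefficients solve the normal equations G · a = b where
  G_{ij} = <φ_i, φ_j> and b_i = <f, φ_i>, with φ_0 = 1, φ_1 = x, φ_2 = x^2.
G =
  [2, 0, 2/3]
  [0, 2/3, 0]
  [2/3, 0, 2/5],
b = (20/3, -2/5, 12/5).
Solving gives a_0 = 3, a_1 = -3/5, a_2 = 1, so
  g(x) = x^2 - 3*x/5 + 3.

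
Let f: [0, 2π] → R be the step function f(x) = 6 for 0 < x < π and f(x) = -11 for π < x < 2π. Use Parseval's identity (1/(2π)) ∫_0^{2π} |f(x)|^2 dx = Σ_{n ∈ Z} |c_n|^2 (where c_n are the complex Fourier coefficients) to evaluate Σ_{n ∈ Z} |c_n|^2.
Σ |c_n|^2 = 157/2

Parseval equates the L^2 energy of f (normalised by 1/(2π)) with the ℓ^2 sum of its Fourier coefficients: (1/(2π)) ∫_0^{2π} |f|^2 = Σ |c_n|^2.
Compute the left side: (1/(2π)) [∫_0^π 6^2 dx + ∫_π^{2π} (-11)^2 dx] = (1/(2π)) · (36π + 121π) = (36 + 121)/2 = 157/2.
So Σ_{n ∈ Z} |c_n|^2 = 157/2.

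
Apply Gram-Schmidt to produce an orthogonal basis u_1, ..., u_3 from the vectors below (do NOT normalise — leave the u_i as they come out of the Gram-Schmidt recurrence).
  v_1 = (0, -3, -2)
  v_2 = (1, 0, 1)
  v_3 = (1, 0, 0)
Orthogonal basis:
  u_1 = (0, -3, -2)
  u_2 = (1, -6/13, 9/13)
  u_3 = (9/22, 3/11, -9/22)

Apply the Gram-Schmidt recurrence
  u_1 = v_1
  u_i = v_i − Σ_{j<i} ((v_i · u_j) / (u_j · u_j)) · u_j.

Step by step this gives:
  u_1 = (0, -3, -2)
  u_2 = (1, -6/13, 9/13)
  u_3 = (9/22, 3/11, -9/22)

Orthogonality check:
  u_2 · u_1 = 0 (should be 0)
  u_3 · u_1 = 0 (should be 0)
  u_3 · u_2 = 0 (should be 0)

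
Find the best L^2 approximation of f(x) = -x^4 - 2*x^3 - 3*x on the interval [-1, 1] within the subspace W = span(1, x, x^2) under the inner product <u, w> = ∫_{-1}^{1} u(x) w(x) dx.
g(x) = -6*x^2/7 - 21*x/5 + 3/35

The best approximation g ∈ W is the orthogonal projection of f onto W. Writing g = a_0 + a_1 x + a_2 x^2, the coefficients solve the normal equations G · a = b where
  G_{ij} = <φ_i, φ_j> and b_i = <f, φ_i>, with φ_0 = 1, φ_1 = x, φ_2 = x^2.
G =
  [2, 0, 2/3]
  [0, 2/3, 0]
  [2/3, 0, 2/5],
b = (-2/5, -14/5, -2/7).
Solving gives a_0 = 3/35, a_1 = -21/5, a_2 = -6/7, so
  g(x) = -6*x^2/7 - 21*x/5 + 3/35.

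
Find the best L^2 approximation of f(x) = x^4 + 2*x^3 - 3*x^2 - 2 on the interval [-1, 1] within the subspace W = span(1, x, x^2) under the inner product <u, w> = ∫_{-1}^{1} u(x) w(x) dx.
g(x) = -15*x^2/7 + 6*x/5 - 73/35

The best approximation g ∈ W is the orthogonal projection of f onto W. Writing g = a_0 + a_1 x + a_2 x^2, the coefficients solve the normal equations G · a = b where
  G_{ij} = <φ_i, φ_j> and b_i = <f, φ_i>, with φ_0 = 1, φ_1 = x, φ_2 = x^2.
G =
  [2, 0, 2/3]
  [0, 2/3, 0]
  [2/3, 0, 2/5],
b = (-28/5, 4/5, -236/105).
Solving gives a_0 = -73/35, a_1 = 6/5, a_2 = -15/7, so
  g(x) = -15*x^2/7 + 6*x/5 - 73/35.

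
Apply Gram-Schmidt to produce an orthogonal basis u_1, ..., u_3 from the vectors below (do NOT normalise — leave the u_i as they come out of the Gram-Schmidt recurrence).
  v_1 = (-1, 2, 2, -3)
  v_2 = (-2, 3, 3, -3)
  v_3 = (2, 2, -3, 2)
Orthogonal basis:
  u_1 = (-1, 2, 2, -3)
  u_2 = (-13/18, 4/9, 4/9, 5/6)
  u_3 = (39/29, 92/29, -53/29, 13/29)

Apply the Gram-Schmidt recurrence
  u_1 = v_1
  u_i = v_i − Σ_{j<i} ((v_i · u_j) / (u_j · u_j)) · u_j.

Step by step this gives:
  u_1 = (-1, 2, 2, -3)
  u_2 = (-13/18, 4/9, 4/9, 5/6)
  u_3 = (39/29, 92/29, -53/29, 13/29)

Orthogonality check:
  u_2 · u_1 = 0 (should be 0)
  u_3 · u_1 = 0 (should be 0)
  u_3 · u_2 = 0 (should be 0)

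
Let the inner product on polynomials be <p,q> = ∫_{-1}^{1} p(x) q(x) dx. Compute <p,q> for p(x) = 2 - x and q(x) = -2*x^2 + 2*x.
<p,q> = -4

Expand the product: p(x)·q(x) = 2*x^3 - 6*x^2 + 4*x.
∫_{-1}^{1} of each monomial x^k gives [2/(k+1) if k even, 0 if k odd]. Integrating term-by-term (or equivalently evaluating the antiderivative F(x) = x^4/2 - 2*x^3 + 2*x^2 at the endpoints):
  F(1) − F(−1) = 1/2 − (9/2) = -4.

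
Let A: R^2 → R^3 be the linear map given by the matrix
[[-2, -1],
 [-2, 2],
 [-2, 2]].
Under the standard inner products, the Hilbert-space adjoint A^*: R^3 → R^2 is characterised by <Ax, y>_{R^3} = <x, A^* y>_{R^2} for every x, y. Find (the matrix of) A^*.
A^* = A^T =
[[-2, -2, -2],
 [-1, 2, 2]]

For real matrices with standard dot products, the defining identity <Ax, y> = <x, A^* y> gives (Ax)^T y = x^T (A^*) y, i.e. x^T A^T y = x^T (A^*) y. Since this holds for all x, y, we must have A^* = A^T. Therefore
A^* =
[[-2, -2, -2],
 [-1, 2, 2]].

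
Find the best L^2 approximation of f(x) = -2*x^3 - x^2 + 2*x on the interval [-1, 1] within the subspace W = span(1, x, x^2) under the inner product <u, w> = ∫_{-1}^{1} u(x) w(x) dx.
g(x) = -x^2 + 4*x/5

The best approximation g ∈ W is the orthogonal projection of f onto W. Writing g = a_0 + a_1 x + a_2 x^2, the coefficients solve the normal equations G · a = b where
  G_{ij} = <φ_i, φ_j> and b_i = <f, φ_i>, with φ_0 = 1, φ_1 = x, φ_2 = x^2.
G =
  [2, 0, 2/3]
  [0, 2/3, 0]
  [2/3, 0, 2/5],
b = (-2/3, 8/15, -2/5).
Solving gives a_0 = 0, a_1 = 4/5, a_2 = -1, so
  g(x) = -x^2 + 4*x/5.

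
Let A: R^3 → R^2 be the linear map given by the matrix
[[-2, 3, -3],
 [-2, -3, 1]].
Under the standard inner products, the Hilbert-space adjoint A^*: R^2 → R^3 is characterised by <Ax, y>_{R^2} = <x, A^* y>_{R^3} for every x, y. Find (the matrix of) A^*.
A^* = A^T =
[[-2, -2],
 [3, -3],
 [-3, 1]]

For real matrices with standard dot products, the defining identity <Ax, y> = <x, A^* y> gives (Ax)^T y = x^T (A^*) y, i.e. x^T A^T y = x^T (A^*) y. Since this holds for all x, y, we must have A^* = A^T. Therefore
A^* =
[[-2, -2],
 [3, -3],
 [-3, 1]].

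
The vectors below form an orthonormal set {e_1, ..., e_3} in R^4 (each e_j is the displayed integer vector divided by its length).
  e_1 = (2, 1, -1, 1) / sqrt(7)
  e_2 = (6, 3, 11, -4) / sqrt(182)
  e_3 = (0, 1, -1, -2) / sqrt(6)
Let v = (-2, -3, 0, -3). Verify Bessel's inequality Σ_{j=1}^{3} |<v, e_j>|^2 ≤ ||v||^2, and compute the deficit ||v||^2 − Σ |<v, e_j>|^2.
Σ |<v, e_j>|^2 = 211/13; ||v||^2 = 22; deficit = 75/13

Write each e_j = u_j / sqrt(<u_j, u_j>) where u_j is the displayed integer vector. Then <v, e_j> = <v, u_j> / sqrt(<u_j, u_j>), so |<v, e_j>|^2 = <v, u_j>^2 / <u_j, u_j>.
Coefficients: <v, e_1> = -10/sqrt(7), <v, e_2> = -9/sqrt(182), <v, e_3> = 3/sqrt(6).
Square and sum: Σ |<v, e_j>|^2 = 211/13.
Compute ||v||^2 = v·v = 22.
Deficit = 22 − 211/13 = 75/13 ≥ 0, confirming Bessel's inequality. (The deficit equals ||v − Σ <v,e_j> e_j||^2, the squared distance from v to span{e_j}.)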